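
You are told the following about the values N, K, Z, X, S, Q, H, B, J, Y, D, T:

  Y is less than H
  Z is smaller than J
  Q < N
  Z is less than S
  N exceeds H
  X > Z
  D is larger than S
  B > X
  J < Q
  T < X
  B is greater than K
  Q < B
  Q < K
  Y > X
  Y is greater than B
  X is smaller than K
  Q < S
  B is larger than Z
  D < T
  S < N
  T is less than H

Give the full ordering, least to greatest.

Z < J < Q < S < D < T < X < K < B < Y < H < N

Nothing is placed below Z, so it is least; from there Z < J; J < Q; Q < S; S < D; D < T; T < X; X < K; K < B; B < Y; Y < H; H < N, each given directly.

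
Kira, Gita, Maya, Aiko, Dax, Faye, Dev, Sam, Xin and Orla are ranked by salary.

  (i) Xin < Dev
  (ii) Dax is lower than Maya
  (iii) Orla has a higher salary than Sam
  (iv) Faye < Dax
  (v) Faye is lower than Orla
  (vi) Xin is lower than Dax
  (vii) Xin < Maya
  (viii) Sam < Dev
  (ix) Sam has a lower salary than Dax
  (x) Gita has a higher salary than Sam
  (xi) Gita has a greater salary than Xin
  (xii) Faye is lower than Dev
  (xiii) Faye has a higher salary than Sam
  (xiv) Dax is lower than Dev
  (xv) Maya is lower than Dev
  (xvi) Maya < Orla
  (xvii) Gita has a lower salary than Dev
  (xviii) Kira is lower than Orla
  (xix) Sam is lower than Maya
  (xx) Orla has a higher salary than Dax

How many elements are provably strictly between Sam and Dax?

1

Chaining upward from Sam reaches: Faye, Gita, Maya, Dev, Orla.
Chaining downward from Dax reaches: Xin, Faye.
Strictly between Sam and Dax are those in both lists: Faye — 1 element.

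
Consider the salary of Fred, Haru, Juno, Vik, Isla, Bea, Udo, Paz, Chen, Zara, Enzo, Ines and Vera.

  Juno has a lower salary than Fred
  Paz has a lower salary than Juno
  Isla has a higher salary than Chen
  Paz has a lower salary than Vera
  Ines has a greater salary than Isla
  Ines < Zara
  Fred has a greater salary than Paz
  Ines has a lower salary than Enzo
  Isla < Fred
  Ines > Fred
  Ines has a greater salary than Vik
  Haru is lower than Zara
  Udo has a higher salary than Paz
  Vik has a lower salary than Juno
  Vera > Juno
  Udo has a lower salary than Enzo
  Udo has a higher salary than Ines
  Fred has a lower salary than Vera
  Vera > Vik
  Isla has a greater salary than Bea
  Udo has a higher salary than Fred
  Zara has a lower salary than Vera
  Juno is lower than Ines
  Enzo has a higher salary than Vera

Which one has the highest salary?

Chaining downward from Enzo: directly below it, Ines, Vera, Udo; then Vik, Paz, Isla, Juno, Fred, Zara; then Chen, Bea, Haru.
That covers every other element, and nothing is given above Enzo, so Enzo is the highest salary.

Enzo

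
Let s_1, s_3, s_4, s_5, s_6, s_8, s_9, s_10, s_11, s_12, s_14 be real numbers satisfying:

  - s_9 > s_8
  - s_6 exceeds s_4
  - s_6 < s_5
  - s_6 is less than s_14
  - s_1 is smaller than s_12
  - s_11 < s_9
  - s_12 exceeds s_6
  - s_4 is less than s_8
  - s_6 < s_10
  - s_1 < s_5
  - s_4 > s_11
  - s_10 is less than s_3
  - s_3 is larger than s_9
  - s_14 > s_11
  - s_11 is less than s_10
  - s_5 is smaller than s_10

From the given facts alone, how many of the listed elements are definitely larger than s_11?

9

Directly above s_11: s_4, s_14, s_9, s_10.
One step further: s_6, s_8, s_3 (7 so far).
One step further: s_5, s_12 (9 so far).
No other element is forced above s_11 by the given relations, so the count is 9.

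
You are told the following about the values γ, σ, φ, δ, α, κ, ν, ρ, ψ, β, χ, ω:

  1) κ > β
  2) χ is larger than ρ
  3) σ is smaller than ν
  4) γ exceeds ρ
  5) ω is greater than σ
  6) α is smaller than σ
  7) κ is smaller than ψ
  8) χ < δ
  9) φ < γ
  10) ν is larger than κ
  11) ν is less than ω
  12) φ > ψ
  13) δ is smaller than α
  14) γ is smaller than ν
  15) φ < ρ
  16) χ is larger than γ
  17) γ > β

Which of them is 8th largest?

Piecing the relations together gives one ordering: β < κ < ψ < φ < ρ < γ < χ < δ < α < σ < ν < ω.
The 8th largest is ρ.

ρ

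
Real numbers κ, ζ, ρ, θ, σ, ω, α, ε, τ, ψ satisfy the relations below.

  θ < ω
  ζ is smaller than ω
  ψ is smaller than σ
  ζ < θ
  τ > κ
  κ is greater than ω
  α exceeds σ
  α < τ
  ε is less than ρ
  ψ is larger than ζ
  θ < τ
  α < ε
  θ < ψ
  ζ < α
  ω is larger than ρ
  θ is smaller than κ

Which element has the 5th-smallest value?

α

The consecutive relations fix a unique order: ζ < θ < ψ < σ < α < ε < ρ < ω < κ < τ.
The 5th smallest is α.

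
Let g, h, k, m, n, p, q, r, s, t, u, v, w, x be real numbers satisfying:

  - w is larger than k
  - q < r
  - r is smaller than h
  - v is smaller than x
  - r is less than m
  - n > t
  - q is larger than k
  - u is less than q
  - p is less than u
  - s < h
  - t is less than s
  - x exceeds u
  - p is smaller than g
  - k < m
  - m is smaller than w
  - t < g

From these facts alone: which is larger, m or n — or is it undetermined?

Following every chain through n: below n we get t.
m is not reached, and no chain runs the other way from m to n.
So the given relations leave the order of n and m undetermined.

undetermined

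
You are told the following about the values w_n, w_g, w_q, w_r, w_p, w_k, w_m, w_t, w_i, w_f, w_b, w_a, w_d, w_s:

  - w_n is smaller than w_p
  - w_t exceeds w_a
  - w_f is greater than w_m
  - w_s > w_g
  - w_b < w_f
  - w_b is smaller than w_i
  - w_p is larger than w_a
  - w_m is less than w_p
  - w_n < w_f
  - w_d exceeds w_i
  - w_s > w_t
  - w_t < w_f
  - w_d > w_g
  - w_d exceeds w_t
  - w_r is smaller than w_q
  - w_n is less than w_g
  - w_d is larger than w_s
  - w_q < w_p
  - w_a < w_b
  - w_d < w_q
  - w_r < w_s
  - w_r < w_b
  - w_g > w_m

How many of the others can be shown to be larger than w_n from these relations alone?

The elements the relations force above w_n are w_g, w_f, w_s, w_d, w_q, w_p — no chain reaches any other.
That is 6.

6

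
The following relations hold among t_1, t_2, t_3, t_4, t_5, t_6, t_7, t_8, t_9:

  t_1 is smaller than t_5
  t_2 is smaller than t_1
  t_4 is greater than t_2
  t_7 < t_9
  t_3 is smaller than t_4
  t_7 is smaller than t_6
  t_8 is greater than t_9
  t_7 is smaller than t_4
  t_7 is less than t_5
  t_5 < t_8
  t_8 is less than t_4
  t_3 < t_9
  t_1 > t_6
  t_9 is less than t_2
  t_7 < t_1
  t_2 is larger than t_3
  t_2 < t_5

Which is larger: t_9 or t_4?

t_4

Following the relations from t_9: t_9 < t_2 < t_1 < t_5 < t_8 < t_4.
So t_9 < t_4; t_4 is the larger of the two.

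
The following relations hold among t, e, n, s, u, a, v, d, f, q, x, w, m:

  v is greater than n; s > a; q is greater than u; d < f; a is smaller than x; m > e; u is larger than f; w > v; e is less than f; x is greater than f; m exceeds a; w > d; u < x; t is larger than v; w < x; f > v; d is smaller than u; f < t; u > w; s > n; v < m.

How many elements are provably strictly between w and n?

1

Chaining upward from n reaches: v, f, t, m, u, s, x, q.
Chaining downward from w reaches: v, d.
Strictly between n and w are those in both lists: v — 1 element.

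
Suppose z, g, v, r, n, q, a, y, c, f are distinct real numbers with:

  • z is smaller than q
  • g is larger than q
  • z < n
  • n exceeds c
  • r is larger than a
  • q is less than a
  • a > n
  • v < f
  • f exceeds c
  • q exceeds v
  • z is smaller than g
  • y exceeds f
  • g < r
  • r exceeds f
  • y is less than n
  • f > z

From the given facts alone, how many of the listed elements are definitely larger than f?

4

From f the given relations immediately reach y, r.
From those, n — 3 in total.
From those, a — 4 in total.
Nothing else is reachable above f; 4 in all.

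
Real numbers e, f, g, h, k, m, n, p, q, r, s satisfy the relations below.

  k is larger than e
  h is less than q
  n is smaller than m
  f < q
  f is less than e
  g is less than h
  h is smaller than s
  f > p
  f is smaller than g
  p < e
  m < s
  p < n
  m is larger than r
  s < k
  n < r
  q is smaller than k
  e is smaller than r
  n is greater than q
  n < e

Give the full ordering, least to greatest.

Each adjacent pair is fixed by a given relation: p < f; f < g; g < h; h < q; q < n; n < e; e < r; r < m; m < s; s < k. Chaining them end to end gives the full order.

p < f < g < h < q < n < e < r < m < s < k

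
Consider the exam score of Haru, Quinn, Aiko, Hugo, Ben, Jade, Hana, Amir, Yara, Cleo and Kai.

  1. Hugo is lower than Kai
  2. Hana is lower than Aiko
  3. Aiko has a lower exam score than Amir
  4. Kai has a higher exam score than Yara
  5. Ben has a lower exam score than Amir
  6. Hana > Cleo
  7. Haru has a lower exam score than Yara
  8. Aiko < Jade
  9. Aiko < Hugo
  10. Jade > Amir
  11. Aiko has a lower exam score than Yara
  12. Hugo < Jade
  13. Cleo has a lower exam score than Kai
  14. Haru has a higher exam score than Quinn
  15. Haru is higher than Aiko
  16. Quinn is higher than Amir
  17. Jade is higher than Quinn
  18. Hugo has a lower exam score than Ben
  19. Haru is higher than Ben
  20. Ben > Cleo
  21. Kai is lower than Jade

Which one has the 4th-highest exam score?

Haru

Chaining the given pairs: Cleo < Hana < Aiko < Hugo < Ben < Amir < Quinn < Haru < Yara < Kai < Jade.
The 4th largest is Haru.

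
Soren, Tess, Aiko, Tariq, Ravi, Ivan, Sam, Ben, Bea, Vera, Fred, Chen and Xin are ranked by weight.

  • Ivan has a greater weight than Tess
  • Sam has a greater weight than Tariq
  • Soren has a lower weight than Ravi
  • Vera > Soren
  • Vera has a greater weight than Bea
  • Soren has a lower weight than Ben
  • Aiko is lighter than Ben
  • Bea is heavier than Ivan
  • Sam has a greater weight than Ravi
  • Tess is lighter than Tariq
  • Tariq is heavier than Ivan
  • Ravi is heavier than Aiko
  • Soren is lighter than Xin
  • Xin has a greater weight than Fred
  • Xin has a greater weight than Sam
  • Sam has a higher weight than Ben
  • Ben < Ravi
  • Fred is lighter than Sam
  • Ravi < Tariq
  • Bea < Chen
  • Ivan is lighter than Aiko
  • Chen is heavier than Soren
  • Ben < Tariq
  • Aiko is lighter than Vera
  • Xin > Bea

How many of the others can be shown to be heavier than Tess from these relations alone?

Directly above Tess: Ivan, Tariq.
One step further: Aiko, Bea, Sam (5 so far).
One step further: Chen, Vera, Ben, Ravi, Xin (10 so far).
No other element is forced above Tess by the given relations, so the count is 10.

10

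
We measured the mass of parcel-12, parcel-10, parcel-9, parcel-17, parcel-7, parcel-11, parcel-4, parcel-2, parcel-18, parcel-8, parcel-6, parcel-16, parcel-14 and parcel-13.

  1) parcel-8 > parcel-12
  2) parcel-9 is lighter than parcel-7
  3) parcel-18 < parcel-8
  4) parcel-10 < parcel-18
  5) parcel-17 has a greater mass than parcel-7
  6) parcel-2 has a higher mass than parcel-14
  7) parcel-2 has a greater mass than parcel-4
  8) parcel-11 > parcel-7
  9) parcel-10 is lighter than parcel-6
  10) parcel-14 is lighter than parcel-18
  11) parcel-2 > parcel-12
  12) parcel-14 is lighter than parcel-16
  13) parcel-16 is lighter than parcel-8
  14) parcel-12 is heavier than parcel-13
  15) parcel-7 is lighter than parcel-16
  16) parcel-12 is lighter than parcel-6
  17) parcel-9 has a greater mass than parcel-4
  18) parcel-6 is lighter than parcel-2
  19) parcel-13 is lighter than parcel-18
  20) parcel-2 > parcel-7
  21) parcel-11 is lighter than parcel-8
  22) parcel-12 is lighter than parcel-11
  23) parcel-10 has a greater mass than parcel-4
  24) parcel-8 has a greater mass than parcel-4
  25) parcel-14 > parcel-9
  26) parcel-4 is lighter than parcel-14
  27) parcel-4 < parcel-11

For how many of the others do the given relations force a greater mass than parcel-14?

4

From parcel-14 the given relations immediately reach parcel-16, parcel-18, parcel-2.
From those, parcel-8 — 4 in total.
No other element is forced above parcel-14 by the given relations, so the count is 4.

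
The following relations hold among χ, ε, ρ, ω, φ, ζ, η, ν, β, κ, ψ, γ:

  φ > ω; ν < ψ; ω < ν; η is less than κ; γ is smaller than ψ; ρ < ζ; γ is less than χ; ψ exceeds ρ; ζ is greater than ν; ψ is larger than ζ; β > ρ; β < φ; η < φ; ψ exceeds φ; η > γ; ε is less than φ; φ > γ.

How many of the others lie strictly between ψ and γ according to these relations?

Chaining upward from γ reaches: η, κ, φ, χ.
Chaining downward from ψ reaches: ω, ε, ρ, β, ν, η, φ, ζ.
Strictly between γ and ψ are those in both lists: η, φ — 2 elements.

2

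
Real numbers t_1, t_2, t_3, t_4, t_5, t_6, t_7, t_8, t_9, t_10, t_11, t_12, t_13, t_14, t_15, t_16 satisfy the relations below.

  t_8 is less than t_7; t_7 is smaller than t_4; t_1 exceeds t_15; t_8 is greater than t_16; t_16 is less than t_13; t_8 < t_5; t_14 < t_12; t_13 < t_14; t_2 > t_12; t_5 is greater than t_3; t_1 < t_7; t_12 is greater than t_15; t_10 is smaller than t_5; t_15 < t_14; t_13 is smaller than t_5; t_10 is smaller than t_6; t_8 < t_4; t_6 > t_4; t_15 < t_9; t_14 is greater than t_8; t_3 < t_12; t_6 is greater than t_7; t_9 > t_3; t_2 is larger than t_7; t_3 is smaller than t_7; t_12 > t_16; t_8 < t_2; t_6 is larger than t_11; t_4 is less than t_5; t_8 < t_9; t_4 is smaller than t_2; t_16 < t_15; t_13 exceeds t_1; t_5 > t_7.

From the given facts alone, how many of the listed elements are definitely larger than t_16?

Directly above t_16: t_15, t_8, t_13, t_12.
One step further: t_1, t_9, t_7, t_14, t_4, t_2, t_5 (11 so far).
One step further: t_6 (12 so far).
No other element is forced above t_16 by the given relations, so the count is 12.

12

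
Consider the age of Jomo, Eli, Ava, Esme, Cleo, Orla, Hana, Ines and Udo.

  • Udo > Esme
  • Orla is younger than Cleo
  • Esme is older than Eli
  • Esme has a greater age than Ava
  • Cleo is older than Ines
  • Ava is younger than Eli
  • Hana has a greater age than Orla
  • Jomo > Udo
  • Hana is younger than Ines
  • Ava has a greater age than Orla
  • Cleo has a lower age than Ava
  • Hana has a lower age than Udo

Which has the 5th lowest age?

Ava

Piecing the relations together gives one ordering: Orla < Hana < Ines < Cleo < Ava < Eli < Esme < Udo < Jomo.
Counting 5 from the smallest end gives Ava.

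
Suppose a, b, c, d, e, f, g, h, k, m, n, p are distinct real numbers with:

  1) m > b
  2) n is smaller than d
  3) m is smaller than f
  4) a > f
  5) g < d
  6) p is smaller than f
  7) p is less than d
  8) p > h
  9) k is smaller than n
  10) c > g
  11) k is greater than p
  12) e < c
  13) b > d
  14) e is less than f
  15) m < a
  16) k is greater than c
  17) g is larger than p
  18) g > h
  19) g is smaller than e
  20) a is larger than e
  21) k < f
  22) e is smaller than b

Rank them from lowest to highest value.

Each adjacent pair is fixed by a given relation: h < p; p < g; g < e; e < c; c < k; k < n; n < d; d < b; b < m; m < f; f < a. Chaining them end to end gives the full order.

h < p < g < e < c < k < n < d < b < m < f < a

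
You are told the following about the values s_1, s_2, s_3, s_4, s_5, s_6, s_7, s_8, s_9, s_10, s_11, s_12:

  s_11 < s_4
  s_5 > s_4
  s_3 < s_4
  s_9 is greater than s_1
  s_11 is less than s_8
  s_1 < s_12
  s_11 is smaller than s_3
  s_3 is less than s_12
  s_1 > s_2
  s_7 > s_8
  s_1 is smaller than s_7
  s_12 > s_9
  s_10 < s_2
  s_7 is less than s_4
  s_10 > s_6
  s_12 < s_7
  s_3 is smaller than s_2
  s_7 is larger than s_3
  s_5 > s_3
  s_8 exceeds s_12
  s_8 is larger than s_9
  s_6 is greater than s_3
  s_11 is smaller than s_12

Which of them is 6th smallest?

Chaining the given pairs: s_11 < s_3 < s_6 < s_10 < s_2 < s_1 < s_9 < s_12 < s_8 < s_7 < s_4 < s_5.
The 6th smallest is s_1.

s_1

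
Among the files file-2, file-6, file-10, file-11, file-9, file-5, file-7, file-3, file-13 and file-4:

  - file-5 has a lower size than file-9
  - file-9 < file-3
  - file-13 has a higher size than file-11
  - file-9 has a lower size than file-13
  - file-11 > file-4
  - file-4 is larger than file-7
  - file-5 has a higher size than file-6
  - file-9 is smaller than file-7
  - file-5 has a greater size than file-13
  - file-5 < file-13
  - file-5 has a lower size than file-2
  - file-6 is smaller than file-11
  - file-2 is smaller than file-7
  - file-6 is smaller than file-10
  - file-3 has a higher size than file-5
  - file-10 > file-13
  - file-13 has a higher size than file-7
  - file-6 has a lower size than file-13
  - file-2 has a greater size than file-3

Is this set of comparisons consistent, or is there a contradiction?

inconsistent

Chaining the given relations yields file-5 < file-9 < file-3 < file-2 < file-7 < file-4 < file-11 < file-13, so file-5 < file-13. But one relation states file-13 < file-5. These cannot both hold.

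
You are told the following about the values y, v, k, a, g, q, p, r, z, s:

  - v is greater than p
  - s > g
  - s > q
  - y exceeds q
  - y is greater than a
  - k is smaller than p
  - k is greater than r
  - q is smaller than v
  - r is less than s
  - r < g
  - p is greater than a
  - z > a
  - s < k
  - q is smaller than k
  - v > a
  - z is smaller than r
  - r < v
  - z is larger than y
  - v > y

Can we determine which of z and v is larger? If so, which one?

z < r and r < g give z < g.
With g < s: z < r < g < s.
With s < k: z < r < g < s < k.
Then k < p extends the chain to p.
With p < v: z < r < g < s < k < p < v.
So v is larger.

v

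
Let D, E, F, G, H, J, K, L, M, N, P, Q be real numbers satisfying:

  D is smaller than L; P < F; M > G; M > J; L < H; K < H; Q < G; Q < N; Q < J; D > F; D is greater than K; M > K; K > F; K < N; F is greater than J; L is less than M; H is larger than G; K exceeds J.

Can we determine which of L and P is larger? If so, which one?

L

The relevant relations are P < F; F < K; K < D; D < L.
Together: P < F < K < D < L.
So L is larger.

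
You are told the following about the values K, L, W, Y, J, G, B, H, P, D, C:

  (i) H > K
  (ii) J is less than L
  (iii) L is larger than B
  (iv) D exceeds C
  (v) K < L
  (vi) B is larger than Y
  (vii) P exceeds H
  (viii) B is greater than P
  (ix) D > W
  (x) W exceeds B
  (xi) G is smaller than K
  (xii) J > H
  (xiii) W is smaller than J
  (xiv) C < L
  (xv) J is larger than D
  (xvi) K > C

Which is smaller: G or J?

G

The relevant relations are G < K; K < H; H < P; P < B; B < W; W < D; D < J.
Chaining these gives G < K < H < P < B < W < D < J.
So G < J; G is the smaller of the two.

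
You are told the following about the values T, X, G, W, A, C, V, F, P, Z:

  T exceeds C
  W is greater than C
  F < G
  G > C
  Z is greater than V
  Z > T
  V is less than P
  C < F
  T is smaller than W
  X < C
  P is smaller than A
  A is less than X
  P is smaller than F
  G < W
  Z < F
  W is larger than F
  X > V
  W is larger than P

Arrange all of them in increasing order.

V < P < A < X < C < T < Z < F < G < W

Nothing is placed below V, so it is least; from there V < P; P < A; A < X; X < C; C < T; T < Z; Z < F; F < G; G < W, each given directly.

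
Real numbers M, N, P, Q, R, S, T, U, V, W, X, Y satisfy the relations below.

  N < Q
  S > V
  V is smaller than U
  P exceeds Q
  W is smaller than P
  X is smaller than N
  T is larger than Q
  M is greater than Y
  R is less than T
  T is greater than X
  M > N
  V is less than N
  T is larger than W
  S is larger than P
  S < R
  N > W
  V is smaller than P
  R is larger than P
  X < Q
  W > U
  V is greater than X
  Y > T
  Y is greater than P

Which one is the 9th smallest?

Piecing the relations together gives one ordering: X < V < U < W < N < Q < P < S < R < T < Y < M.
The 9th smallest is R.

R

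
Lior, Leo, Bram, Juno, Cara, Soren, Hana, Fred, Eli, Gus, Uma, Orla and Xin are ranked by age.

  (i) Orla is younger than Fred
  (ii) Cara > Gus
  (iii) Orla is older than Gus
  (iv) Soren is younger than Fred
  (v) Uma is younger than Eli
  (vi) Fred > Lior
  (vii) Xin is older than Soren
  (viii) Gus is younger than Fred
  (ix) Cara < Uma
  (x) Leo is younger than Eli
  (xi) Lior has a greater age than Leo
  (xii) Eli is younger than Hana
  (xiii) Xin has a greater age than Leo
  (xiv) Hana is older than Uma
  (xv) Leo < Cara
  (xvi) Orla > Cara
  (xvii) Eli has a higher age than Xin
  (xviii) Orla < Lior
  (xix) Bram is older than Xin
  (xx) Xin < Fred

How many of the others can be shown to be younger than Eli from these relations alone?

6

Directly below Eli: Leo, Xin, Uma.
One step further: Soren, Cara (5 so far).
One step further: Gus (6 so far).
Nothing else is reachable below Eli; 6 in all.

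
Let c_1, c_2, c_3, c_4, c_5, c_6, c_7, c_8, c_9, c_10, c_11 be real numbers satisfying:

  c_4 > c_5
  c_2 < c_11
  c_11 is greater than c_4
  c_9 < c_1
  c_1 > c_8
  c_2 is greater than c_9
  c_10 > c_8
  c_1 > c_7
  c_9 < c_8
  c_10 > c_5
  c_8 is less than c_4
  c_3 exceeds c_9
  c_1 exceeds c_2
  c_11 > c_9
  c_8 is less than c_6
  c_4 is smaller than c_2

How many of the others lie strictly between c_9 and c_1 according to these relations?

The relations place c_9 below c_1. An element lies strictly between them when it is forced above c_9 and also forced below c_1.
Above c_9: {c_3, c_8, c_6, c_4, c_2, c_10, c_11}. Below c_1: {c_7, c_8, c_5, c_4, c_2}.
Intersection: {c_8, c_4, c_2} — 3.

3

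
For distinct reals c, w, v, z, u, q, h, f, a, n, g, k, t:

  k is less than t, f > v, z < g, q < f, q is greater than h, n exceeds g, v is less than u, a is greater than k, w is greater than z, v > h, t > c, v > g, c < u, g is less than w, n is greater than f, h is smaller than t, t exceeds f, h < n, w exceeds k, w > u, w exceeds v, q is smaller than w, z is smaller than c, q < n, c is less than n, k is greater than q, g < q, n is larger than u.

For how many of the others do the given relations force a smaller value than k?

Directly below k: q.
One step further: h, g (3 so far).
One step further: z (4 so far).
No other element is forced below k by the given relations, so the count is 4.

4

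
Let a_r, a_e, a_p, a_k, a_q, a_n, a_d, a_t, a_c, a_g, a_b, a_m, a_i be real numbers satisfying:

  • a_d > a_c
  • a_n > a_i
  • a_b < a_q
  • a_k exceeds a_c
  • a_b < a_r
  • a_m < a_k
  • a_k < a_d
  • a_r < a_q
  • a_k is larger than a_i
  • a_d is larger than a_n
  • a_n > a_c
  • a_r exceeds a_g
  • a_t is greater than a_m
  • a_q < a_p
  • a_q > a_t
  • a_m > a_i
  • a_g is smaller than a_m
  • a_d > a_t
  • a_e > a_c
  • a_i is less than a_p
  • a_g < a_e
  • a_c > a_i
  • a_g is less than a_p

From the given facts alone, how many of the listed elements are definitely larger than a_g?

Directly above a_g: a_m, a_e, a_r, a_p.
One step further: a_t, a_q, a_k (7 so far).
One step further: a_d (8 so far).
Nothing else is reachable above a_g; 8 in all.

8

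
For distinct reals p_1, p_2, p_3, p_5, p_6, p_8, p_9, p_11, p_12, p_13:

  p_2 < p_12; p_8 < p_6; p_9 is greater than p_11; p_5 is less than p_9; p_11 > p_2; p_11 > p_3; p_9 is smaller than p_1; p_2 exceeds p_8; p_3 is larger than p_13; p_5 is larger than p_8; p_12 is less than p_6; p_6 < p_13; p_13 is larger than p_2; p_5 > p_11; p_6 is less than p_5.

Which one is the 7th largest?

p_6

Piecing the relations together gives one ordering: p_8 < p_2 < p_12 < p_6 < p_13 < p_3 < p_11 < p_5 < p_9 < p_1.
Counting 7 from the largest end gives p_6.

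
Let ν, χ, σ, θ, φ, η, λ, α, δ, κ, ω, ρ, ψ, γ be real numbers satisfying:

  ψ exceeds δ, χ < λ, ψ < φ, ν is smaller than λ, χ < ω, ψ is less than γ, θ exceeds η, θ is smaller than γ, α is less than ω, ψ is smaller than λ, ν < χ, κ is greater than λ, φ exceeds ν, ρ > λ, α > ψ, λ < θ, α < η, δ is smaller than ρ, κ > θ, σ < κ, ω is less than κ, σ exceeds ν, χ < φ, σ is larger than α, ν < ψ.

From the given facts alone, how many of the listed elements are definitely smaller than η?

4

From η the given relations immediately reach α.
From those, ψ — 2 in total.
From those, ν, δ — 4 in total.
Nothing else is reachable below η; 4 in all.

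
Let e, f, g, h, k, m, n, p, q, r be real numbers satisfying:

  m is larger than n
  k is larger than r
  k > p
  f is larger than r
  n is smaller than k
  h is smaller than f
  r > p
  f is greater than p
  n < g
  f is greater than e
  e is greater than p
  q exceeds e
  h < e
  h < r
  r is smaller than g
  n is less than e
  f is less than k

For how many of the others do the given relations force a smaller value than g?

4

The elements the relations force below g are p, n, h, r — no chain reaches any other.
That is 4.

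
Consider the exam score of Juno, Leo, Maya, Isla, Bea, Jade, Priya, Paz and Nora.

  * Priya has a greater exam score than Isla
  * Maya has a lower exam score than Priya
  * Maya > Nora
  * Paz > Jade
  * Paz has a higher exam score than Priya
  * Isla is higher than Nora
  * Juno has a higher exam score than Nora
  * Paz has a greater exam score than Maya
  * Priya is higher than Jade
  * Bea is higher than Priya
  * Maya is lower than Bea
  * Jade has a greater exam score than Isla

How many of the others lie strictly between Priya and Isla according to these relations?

1

The relations place Isla below Priya. An element lies strictly between them when it is forced above Isla and also forced below Priya.
Above Isla: {Jade, Paz, Bea}. Below Priya: {Nora, Jade, Maya}.
Intersection: {Jade} — 1.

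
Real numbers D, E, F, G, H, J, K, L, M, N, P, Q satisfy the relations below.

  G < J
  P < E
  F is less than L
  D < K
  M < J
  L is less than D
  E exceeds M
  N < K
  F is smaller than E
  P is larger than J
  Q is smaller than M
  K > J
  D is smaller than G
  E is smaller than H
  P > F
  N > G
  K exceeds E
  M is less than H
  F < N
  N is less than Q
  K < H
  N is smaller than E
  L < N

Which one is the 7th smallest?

M

Chaining the given pairs: F < L < D < G < N < Q < M < J < P < E < K < H.
The 7th smallest is M.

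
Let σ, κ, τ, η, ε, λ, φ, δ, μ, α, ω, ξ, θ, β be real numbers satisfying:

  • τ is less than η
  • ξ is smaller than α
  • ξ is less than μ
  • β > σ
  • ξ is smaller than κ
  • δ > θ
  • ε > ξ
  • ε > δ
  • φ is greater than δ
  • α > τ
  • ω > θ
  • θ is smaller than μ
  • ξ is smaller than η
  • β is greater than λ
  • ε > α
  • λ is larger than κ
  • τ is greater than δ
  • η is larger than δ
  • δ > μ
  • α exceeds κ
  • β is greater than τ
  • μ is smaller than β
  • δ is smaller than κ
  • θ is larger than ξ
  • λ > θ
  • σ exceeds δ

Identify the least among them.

θ is not least since ξ < θ; μ is not least since ξ < μ; δ is not least since θ < δ; κ is not least since δ < κ; τ is not least since δ < τ; λ is not least since κ < λ; σ is not least since δ < σ; ω is not least since θ < ω; α is not least since κ < α; η is not least since δ < η; φ is not least since δ < φ; ε is not least since δ < ε; β is not least since τ < β.
Only ξ has nothing below it, so ξ is the least.

ξ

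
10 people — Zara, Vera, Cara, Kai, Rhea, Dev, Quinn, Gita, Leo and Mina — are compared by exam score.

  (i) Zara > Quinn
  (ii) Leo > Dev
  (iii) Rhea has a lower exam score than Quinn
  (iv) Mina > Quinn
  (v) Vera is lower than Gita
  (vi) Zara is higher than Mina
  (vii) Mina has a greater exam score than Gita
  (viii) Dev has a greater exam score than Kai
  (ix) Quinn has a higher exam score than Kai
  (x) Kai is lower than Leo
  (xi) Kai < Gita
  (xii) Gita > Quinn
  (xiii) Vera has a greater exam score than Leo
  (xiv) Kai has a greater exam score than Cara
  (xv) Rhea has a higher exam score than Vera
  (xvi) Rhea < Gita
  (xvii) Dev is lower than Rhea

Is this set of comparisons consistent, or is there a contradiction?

consistent

The single ordering Cara < Kai < Dev < Leo < Vera < Rhea < Quinn < Gita < Mina < Zara satisfies every listed relation, so no contradiction arises.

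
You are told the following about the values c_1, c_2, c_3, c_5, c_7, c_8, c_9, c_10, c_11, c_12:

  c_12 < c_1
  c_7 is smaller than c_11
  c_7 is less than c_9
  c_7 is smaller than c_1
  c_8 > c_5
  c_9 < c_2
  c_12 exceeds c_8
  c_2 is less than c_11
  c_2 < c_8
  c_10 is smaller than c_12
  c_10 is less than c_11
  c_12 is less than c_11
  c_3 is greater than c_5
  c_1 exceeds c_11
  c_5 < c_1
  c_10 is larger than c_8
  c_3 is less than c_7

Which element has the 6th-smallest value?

c_8

The consecutive relations fix a unique order: c_5 < c_3 < c_7 < c_9 < c_2 < c_8 < c_10 < c_12 < c_11 < c_1.
Counting 6 from the smallest end gives c_8.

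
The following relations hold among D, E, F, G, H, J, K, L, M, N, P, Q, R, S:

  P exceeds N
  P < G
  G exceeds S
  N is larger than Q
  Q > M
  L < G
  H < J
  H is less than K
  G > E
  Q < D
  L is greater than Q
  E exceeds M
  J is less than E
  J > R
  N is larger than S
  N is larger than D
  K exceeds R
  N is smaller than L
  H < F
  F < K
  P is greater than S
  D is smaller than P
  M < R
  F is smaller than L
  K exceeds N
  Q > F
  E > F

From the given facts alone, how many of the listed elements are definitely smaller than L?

The elements the relations force below L are S, H, F, M, Q, D, N — no chain reaches any other.
That is 7.

7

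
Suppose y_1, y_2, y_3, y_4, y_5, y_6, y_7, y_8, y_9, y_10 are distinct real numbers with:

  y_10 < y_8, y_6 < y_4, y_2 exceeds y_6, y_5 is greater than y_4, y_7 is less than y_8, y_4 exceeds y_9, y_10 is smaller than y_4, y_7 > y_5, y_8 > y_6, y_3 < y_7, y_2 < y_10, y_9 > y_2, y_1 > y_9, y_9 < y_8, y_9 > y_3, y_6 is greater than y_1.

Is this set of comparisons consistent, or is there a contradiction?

inconsistent

Chaining the given relations yields y_9 < y_1 < y_6 < y_2, so y_9 < y_2. But one relation states y_2 < y_9. These cannot both hold.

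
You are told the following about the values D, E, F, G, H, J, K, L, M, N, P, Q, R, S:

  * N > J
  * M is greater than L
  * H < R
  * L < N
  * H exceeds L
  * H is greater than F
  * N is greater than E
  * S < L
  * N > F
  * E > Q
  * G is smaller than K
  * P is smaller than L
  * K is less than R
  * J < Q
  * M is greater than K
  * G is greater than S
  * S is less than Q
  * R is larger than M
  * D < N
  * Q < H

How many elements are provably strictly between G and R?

2

The relations place G below R. An element lies strictly between them when it is forced above G and also forced below R.
Above G: {K, M}. Below R: {S, P, J, F, Q, K, L, H, M}.
Intersection: {K, M} — 2.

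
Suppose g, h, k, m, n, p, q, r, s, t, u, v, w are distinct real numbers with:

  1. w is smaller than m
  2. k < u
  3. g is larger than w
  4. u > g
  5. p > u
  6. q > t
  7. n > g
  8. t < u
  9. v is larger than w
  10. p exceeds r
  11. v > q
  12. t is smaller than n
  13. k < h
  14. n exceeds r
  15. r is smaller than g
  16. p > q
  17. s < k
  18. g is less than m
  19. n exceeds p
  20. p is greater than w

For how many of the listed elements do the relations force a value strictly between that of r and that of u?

1

The relations place r below u. An element lies strictly between them when it is forced above r and also forced below u.
Above r: {g, m, p, n}. Below u: {w, s, t, k, g}.
Intersection: {g} — 1.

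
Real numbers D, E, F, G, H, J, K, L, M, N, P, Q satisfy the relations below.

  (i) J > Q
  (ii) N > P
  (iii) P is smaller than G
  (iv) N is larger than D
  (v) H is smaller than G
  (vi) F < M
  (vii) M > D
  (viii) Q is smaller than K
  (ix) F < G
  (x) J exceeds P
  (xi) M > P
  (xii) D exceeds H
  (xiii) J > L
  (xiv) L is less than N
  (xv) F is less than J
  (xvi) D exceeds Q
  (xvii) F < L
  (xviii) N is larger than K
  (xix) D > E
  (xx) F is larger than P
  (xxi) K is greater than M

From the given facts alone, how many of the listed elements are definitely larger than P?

Directly above P: F, M, G, J, N.
One step further: L, K (7 so far).
Nothing else is reachable above P; 7 in all.

7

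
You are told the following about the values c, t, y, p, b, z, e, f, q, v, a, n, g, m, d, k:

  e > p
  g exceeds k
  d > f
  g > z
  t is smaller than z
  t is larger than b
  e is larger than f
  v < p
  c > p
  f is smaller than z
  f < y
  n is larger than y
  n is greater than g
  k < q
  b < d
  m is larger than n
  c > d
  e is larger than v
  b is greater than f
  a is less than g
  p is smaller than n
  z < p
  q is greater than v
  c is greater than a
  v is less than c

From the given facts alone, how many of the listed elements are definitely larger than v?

6

From v the given relations immediately reach p, c, q, e.
From those, n — 5 in total.
From those, m — 6 in total.
No other element is forced above v by the given relations, so the count is 6.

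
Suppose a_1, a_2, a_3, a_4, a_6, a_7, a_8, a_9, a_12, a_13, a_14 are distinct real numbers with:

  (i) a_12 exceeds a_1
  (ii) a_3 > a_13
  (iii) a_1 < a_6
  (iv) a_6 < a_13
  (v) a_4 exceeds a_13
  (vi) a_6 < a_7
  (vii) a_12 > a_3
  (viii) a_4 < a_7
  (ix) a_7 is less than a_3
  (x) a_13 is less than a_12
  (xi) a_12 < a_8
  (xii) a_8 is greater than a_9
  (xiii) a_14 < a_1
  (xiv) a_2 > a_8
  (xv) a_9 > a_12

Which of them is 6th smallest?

Piecing the relations together gives one ordering: a_14 < a_1 < a_6 < a_13 < a_4 < a_7 < a_3 < a_12 < a_9 < a_8 < a_2.
Counting 6 from the smallest end gives a_7.

a_7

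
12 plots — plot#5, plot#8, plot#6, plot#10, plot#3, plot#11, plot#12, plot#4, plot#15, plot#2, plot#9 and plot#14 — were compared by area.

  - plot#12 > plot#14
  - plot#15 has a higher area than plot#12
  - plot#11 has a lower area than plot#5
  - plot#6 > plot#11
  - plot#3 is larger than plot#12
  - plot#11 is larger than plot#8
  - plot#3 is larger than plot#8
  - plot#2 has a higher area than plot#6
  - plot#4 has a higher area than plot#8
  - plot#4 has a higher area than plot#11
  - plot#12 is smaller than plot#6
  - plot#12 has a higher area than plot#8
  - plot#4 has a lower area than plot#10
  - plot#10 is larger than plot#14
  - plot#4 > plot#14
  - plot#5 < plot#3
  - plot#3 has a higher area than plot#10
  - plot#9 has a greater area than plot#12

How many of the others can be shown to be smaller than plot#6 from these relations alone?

4

The elements the relations force below plot#6 are plot#8, plot#14, plot#11, plot#12 — no chain reaches any other.
That is 4.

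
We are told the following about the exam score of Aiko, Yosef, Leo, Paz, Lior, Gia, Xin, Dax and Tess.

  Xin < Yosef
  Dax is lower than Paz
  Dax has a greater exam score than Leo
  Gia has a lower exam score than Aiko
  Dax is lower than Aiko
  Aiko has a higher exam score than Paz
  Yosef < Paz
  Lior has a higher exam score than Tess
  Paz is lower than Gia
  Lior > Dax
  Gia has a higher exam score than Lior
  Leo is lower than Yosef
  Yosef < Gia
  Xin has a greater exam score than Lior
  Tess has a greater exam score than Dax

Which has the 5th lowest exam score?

Piecing the relations together gives one ordering: Leo < Dax < Tess < Lior < Xin < Yosef < Paz < Gia < Aiko.
The 5th smallest is Xin.

Xin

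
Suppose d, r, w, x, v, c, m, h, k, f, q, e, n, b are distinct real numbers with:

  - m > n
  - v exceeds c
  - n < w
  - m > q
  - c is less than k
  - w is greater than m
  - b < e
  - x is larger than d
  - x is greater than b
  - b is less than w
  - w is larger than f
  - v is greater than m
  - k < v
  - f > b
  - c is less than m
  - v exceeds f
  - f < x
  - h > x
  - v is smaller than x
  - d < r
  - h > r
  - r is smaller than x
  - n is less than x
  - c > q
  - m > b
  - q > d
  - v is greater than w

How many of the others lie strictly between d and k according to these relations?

2

Chaining upward from d reaches: q, r, c, m, w, v, x, h.
Chaining downward from k reaches: q, c.
Strictly between d and k are those in both lists: q, c — 2 elements.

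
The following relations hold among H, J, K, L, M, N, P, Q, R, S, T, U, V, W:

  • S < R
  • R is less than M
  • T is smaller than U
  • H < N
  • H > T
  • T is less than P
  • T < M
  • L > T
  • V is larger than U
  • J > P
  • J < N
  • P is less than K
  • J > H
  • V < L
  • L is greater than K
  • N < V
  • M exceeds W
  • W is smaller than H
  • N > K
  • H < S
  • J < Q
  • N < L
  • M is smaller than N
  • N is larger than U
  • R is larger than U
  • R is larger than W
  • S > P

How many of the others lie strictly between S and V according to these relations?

3

Chaining upward from S reaches: R, M, N, L.
Chaining downward from V reaches: T, W, H, P, K, J, U, R, M, N.
Strictly between S and V are those in both lists: R, M, N — 3 elements.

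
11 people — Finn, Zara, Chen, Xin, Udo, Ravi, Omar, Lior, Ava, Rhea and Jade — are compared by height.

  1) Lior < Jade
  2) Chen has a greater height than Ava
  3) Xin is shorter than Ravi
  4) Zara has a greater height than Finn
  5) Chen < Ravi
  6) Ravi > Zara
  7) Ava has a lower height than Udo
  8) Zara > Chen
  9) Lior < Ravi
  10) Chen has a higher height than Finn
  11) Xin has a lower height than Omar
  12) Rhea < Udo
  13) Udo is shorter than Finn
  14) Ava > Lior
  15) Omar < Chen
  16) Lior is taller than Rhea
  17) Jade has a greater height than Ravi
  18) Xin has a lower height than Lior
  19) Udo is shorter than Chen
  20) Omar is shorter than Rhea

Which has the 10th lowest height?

Piecing the relations together gives one ordering: Xin < Omar < Rhea < Lior < Ava < Udo < Finn < Chen < Zara < Ravi < Jade.
Counting 10 from the smallest end gives Ravi.

Ravi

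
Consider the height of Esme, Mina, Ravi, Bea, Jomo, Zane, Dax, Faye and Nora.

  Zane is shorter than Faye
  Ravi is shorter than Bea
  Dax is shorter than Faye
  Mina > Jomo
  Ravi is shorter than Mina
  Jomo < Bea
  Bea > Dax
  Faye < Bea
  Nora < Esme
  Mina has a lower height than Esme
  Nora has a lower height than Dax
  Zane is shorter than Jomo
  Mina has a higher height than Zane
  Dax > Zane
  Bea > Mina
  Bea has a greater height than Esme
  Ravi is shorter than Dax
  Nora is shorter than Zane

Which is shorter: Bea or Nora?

Nora

Nora < Zane and Zane < Jomo give Nora < Jomo.
With Jomo < Mina: Nora < Zane < Jomo < Mina.
With Mina < Esme: Nora < Zane < Jomo < Mina < Esme.
Then Esme < Bea extends the chain to Bea.
So Nora < Bea; Nora is the shorter of the two.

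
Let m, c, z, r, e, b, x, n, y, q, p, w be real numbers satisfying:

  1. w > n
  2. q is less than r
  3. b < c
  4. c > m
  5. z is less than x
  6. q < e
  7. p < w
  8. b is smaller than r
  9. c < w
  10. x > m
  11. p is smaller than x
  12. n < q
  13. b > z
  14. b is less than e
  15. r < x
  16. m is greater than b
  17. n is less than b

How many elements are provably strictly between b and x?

The relations place b below x. An element lies strictly between them when it is forced above b and also forced below x.
Above b: {r, m, e, c, w}. Below x: {n, q, z, r, m, p}.
Intersection: {r, m} — 2.

2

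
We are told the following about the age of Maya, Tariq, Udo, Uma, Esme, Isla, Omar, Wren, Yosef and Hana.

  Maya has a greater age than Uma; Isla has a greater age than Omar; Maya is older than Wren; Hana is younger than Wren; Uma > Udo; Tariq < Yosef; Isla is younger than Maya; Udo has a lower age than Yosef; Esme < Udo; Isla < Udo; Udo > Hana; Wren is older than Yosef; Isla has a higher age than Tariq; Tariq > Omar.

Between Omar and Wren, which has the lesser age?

Omar

Omar < Tariq and Tariq < Isla give Omar < Isla.
Then Isla < Udo extends the chain to Udo.
Then Udo < Yosef extends the chain to Yosef.
Then Yosef < Wren extends the chain to Wren.
So Omar < Wren; Omar is the younger of the two.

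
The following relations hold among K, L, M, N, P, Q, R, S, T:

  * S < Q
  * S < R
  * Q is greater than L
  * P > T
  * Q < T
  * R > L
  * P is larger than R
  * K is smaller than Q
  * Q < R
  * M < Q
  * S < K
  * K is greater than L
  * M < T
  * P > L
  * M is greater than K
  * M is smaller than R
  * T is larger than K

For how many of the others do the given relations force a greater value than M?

4

Directly above M: Q, T, R.
One step further: P (4 so far).
Nothing else is reachable above M; 4 in all.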